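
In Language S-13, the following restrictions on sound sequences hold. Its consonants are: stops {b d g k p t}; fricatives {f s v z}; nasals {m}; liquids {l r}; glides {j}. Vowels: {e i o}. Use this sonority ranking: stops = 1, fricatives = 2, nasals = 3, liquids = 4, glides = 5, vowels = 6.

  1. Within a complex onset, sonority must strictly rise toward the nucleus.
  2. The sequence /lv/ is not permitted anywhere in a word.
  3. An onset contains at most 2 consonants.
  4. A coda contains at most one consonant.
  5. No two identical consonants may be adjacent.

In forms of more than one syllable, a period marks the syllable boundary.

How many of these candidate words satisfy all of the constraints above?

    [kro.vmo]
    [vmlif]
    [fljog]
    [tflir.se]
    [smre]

1

[kro.vmo] — σ1 onset /kr/ (1→4 rises), coda /∅/ ok; σ2 onset /vm/ (2→3 rises), coda /∅/ ok → phonotactically legal
[vmlif] — violates constraint 3: syllable 1 onset /vml/ has 3 consonants (> 2) → phonotactically illegal
[fljog] — violates constraint 3: syllable 1 onset /flj/ has 3 consonants (> 2) → phonotactically illegal
[tflir.se] — violates constraint 3: syllable 1 onset /tfl/ has 3 consonants (> 2) → phonotactically illegal
[smre] — violates constraint 3: syllable 1 onset /smr/ has 3 consonants (> 2) → phonotactically illegal
Phonotactically legal: [kro.vmo] → 1.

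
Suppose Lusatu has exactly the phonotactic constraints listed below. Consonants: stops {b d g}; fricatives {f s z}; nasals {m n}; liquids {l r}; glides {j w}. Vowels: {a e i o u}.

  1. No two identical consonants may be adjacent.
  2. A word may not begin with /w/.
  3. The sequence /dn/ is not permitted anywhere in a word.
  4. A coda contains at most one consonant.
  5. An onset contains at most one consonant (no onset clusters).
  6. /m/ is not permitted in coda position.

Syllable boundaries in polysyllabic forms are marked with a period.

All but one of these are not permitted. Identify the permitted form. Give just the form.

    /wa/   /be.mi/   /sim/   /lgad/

/wa/ — violates constraint 2: word begins with /w/ → not permitted
/be.mi/ — σ1 onset /b/, coda /∅/ ok; σ2 onset /m/, coda /∅/ ok → permitted
/sim/ — violates constraint 6: syllable 1 coda contains /m/ → not permitted
/lgad/ — violates constraint 5: syllable 1 onset /lg/ has 2 consonants (> 1) → not permitted

/be.mi/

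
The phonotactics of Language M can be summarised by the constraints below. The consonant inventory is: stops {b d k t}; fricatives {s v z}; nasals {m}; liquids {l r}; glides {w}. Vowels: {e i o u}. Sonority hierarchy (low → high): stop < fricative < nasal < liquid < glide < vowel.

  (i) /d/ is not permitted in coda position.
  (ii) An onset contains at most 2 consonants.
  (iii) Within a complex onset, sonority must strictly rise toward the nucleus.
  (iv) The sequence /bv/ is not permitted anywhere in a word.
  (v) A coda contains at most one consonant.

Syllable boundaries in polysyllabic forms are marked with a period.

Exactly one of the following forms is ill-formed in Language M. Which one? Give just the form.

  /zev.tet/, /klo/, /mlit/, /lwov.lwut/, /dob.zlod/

/dob.zlod/

/zev.tet/ — σ1 onset /z/, coda /v/ ok; σ2 onset /t/, coda /t/ ok → well-formed
/klo/ — σ1 onset /kl/ (1→4 rises), coda /∅/ ok → well-formed
/mlit/ — σ1 onset /ml/ (3→4 rises), coda /t/ ok → well-formed
/lwov.lwut/ — σ1 onset /lw/ (4→5 rises), coda /v/ ok; σ2 onset /lw/ (4→5 rises), coda /t/ ok → well-formed
/dob.zlod/ — violates constraint (i): syllable 2 coda contains /d/ → ill-formed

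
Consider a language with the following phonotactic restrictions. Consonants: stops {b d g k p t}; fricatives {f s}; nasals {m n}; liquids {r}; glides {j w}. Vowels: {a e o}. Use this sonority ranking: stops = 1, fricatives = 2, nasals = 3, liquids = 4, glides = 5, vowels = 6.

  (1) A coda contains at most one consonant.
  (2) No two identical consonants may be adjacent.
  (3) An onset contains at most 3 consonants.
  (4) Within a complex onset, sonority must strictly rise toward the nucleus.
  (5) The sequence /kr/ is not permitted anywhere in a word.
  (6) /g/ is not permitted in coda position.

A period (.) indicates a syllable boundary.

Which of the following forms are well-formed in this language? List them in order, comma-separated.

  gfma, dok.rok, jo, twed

gfma, jo, twed

gfma — σ1 onset /gfm/ (1→2→3 rises), coda /∅/ ok → well-formed
dok.rok — violates constraint 5: contains banned sequence /kr/ → ill-formed
jo — σ1 onset /j/, coda /∅/ ok → well-formed
twed — σ1 onset /tw/ (1→5 rises), coda /d/ ok → well-formed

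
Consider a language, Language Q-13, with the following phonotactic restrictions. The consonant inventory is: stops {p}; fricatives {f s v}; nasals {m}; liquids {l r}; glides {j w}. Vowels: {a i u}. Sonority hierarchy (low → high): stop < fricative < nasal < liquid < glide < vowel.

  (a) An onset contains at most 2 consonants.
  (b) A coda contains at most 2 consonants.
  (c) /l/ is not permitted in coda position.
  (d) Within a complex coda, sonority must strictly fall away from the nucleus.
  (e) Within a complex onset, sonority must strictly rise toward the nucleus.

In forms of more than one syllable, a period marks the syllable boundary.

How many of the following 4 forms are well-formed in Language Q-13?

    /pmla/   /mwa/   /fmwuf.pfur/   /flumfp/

1

/pmla/ — violates constraint (a): syllable 1 onset /pml/ has 3 consonants (> 2) → ill-formed
/mwa/ — σ1 onset /mw/ (3→5 rises), coda /∅/ ok → well-formed
/fmwuf.pfur/ — violates constraint (a): syllable 1 onset /fmw/ has 3 consonants (> 2) → ill-formed
/flumfp/ — violates constraint (b): syllable 1 coda /mfp/ has 3 consonants (> 2) → ill-formed
Well-formed: /mwa/ → 1.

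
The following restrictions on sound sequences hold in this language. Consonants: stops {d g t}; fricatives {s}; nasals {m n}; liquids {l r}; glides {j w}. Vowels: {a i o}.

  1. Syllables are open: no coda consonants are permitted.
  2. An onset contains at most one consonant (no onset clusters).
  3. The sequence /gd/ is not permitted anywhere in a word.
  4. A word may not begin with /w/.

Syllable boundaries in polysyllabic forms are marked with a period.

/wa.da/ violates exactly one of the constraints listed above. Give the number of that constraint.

4

/wa.da/: word begins with /w/.
This is a violation of constraint 4: "A word may not begin with /w/."
The remaining constraints (1, 2, 3) are satisfied.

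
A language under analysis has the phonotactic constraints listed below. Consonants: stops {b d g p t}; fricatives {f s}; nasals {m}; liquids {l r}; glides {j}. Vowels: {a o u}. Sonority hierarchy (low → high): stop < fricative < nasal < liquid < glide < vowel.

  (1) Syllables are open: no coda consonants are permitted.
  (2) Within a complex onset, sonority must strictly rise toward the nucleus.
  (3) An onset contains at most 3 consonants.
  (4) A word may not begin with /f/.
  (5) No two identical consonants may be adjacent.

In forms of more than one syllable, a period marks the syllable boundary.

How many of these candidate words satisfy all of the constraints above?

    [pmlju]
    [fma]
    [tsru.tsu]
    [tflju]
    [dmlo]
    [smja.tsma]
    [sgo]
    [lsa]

3

[pmlju] — violates constraint 3: syllable 1 onset /pmlj/ has 4 consonants (> 3) → ill-formed
[fma] — violates constraint 4: word begins with /f/ → ill-formed
[tsru.tsu] — σ1 onset /tsr/ (1→2→4 rises), coda /∅/ ok; σ2 onset /ts/ (1→2 rises), coda /∅/ ok → well-formed
[tflju] — violates constraint 3: syllable 1 onset /tflj/ has 4 consonants (> 3) → ill-formed
[dmlo] — σ1 onset /dml/ (1→3→4 rises), coda /∅/ ok → well-formed
[smja.tsma] — σ1 onset /smj/ (2→3→5 rises), coda /∅/ ok; σ2 onset /tsm/ (1→2→3 rises), coda /∅/ ok → well-formed
[sgo] — violates constraint 2: syllable 1 onset /sg/: /s/ (fricative, 2) → /g/ (stop, 1) does not rise → ill-formed
[lsa] — violates constraint 2: syllable 1 onset /ls/: /l/ (liquid, 4) → /s/ (fricative, 2) does not rise → ill-formed
Well-formed: [tsru.tsu], [dmlo], [smja.tsma] → 3.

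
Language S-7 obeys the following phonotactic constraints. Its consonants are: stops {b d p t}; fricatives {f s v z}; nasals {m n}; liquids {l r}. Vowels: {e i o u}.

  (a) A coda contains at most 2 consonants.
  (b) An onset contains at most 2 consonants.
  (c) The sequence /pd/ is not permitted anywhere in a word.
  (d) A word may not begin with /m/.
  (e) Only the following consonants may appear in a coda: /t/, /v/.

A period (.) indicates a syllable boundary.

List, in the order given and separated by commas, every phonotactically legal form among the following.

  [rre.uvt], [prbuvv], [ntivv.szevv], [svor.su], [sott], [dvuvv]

[rre.uvt] — σ1 onset /rr/ (2C), coda /∅/ ok; σ2 onset /∅/, coda /vt/ (2C) ok → phonotactically legal
[prbuvv] — violates constraint (b): syllable 1 onset /prb/ has 3 consonants (> 2) → phonotactically illegal
[ntivv.szevv] — σ1 onset /nt/ (2C), coda /vv/ (2C) ok; σ2 onset /sz/ (2C), coda /vv/ (2C) ok → phonotactically legal
[svor.su] — violates constraint (e): syllable 1 coda contains /r/, which is not a licensed coda consonant → phonotactically illegal
[sott] — σ1 onset /s/, coda /tt/ (2C) ok → phonotactically legal
[dvuvv] — σ1 onset /dv/ (2C), coda /vv/ (2C) ok → phonotactically legal

[rre.uvt], [ntivv.szevv], [sott], [dvuvv]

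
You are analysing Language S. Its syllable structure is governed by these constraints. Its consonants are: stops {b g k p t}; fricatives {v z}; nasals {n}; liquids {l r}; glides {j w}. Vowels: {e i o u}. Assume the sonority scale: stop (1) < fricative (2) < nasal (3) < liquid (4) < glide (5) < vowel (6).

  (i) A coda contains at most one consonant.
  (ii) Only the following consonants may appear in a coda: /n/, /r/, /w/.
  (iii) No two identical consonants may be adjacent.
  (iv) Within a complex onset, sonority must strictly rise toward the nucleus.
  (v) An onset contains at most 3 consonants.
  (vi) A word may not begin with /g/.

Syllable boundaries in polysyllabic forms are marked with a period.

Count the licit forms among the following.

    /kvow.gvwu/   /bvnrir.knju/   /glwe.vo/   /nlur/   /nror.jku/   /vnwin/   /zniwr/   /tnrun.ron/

/kvow.gvwu/ — σ1 onset /kv/ (1→2 rises), coda /w/ ok; σ2 onset /gvw/ (1→2→5 rises), coda /∅/ ok → licit
/bvnrir.knju/ — violates constraint (v): syllable 1 onset /bvnr/ has 4 consonants (> 3) → illicit
/glwe.vo/ — violates constraint (vi): word begins with /g/ → illicit
/nlur/ — σ1 onset /nl/ (3→4 rises), coda /r/ ok → licit
/nror.jku/ — violates constraint (iv): syllable 2 onset /jk/: /j/ (glide, 5) → /k/ (stop, 1) does not rise → illicit
/vnwin/ — σ1 onset /vnw/ (2→3→5 rises), coda /n/ ok → licit
/zniwr/ — violates constraint (i): syllable 1 coda /wr/ has 2 consonants (> 1) → illicit
/tnrun.ron/ — σ1 onset /tnr/ (1→3→4 rises), coda /n/ ok; σ2 onset /r/, coda /n/ ok → licit
Licit: /kvow.gvwu/, /nlur/, /vnwin/, /tnrun.ron/ → 4.

4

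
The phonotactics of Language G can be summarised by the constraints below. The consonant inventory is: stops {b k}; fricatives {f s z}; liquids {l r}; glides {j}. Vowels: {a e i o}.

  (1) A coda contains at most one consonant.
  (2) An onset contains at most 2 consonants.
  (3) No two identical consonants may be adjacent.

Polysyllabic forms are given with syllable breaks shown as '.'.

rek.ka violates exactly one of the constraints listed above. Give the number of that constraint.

3

rek.ka: adjacent identical consonants /kk/.
This is a violation of constraint 3: "No two identical consonants may be adjacent."
The remaining constraints (1, 2) are satisfied.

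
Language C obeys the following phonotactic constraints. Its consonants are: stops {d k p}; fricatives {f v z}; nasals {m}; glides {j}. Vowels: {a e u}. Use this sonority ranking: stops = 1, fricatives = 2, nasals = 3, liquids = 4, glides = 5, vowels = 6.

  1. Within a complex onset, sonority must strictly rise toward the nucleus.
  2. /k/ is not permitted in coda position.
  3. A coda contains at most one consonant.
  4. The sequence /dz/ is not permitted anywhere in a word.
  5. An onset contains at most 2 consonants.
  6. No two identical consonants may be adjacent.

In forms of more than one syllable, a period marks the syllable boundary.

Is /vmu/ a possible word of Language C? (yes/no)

yes

/vmu/ — σ1 onset /vm/ (2→3 rises), coda /∅/ ok → well-formed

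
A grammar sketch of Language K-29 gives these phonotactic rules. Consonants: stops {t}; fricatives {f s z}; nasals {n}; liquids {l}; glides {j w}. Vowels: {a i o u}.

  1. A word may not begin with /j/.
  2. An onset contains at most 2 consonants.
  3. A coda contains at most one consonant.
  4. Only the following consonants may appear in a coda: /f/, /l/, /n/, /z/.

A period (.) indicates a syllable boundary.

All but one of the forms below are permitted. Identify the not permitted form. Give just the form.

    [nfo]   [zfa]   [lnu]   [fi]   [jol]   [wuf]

[nfo] — σ1 onset /nf/ (2C), coda /∅/ ok → permitted
[zfa] — σ1 onset /zf/ (2C), coda /∅/ ok → permitted
[lnu] — σ1 onset /ln/ (2C), coda /∅/ ok → permitted
[fi] — σ1 onset /f/, coda /∅/ ok → permitted
[jol] — violates constraint 1: word begins with /j/ → not permitted
[wuf] — σ1 onset /w/, coda /f/ ok → permitted

[jol]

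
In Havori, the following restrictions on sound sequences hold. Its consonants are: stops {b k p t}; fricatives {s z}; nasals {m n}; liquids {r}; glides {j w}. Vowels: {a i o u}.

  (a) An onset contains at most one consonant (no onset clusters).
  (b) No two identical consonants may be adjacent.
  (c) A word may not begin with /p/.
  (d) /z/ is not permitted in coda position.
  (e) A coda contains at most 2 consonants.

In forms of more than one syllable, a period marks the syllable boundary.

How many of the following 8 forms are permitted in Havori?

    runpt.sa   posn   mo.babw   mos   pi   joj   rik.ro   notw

5

runpt.sa — violates constraint (e): syllable 1 coda /npt/ has 3 consonants (> 2) → not permitted
posn — violates constraint (c): word begins with /p/ → not permitted
mo.babw — σ1 onset /m/, coda /∅/ ok; σ2 onset /b/, coda /bw/ (2C) ok → permitted
mos — σ1 onset /m/, coda /s/ ok → permitted
pi — violates constraint (c): word begins with /p/ → not permitted
joj — σ1 onset /j/, coda /j/ ok → permitted
rik.ro — σ1 onset /r/, coda /k/ ok; σ2 onset /r/, coda /∅/ ok → permitted
notw — σ1 onset /n/, coda /tw/ (2C) ok → permitted
Permitted: mo.babw, mos, joj, rik.ro, notw → 5.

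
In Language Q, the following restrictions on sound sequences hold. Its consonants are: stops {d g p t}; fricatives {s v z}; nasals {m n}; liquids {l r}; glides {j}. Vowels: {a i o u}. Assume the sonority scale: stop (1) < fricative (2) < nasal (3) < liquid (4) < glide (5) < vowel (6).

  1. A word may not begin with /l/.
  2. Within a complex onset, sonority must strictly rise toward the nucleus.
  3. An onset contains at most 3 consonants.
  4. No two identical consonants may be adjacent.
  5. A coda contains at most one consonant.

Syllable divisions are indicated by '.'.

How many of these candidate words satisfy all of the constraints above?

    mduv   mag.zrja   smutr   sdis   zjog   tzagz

2

mduv — violates constraint 2: syllable 1 onset /md/: /m/ (nasal, 3) → /d/ (stop, 1) does not rise → ill-formed
mag.zrja — σ1 onset /m/, coda /g/ ok; σ2 onset /zrj/ (2→4→5 rises), coda /∅/ ok → well-formed
smutr — violates constraint 5: syllable 1 coda /tr/ has 2 consonants (> 1) → ill-formed
sdis — violates constraint 2: syllable 1 onset /sd/: /s/ (fricative, 2) → /d/ (stop, 1) does not rise → ill-formed
zjog — σ1 onset /zj/ (2→5 rises), coda /g/ ok → well-formed
tzagz — violates constraint 5: syllable 1 coda /gz/ has 2 consonants (> 1) → ill-formed
Well-formed: mag.zrja, zjog → 2.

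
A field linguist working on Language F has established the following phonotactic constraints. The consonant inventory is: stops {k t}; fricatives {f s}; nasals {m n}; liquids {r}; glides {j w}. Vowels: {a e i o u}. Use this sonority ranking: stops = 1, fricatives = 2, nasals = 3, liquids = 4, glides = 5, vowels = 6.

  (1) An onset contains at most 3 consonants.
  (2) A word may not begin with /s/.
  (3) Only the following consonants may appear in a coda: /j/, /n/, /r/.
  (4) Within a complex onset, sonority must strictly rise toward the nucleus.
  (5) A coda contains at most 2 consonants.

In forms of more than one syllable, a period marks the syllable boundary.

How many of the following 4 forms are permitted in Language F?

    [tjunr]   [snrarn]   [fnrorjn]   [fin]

2

[tjunr] — σ1 onset /tj/ (1→5 rises), coda /nr/ (2C) ok → permitted
[snrarn] — violates constraint 2: word begins with /s/ → not permitted
[fnrorjn] — violates constraint 5: syllable 1 coda /rjn/ has 3 consonants (> 2) → not permitted
[fin] — σ1 onset /f/, coda /n/ ok → permitted
Permitted: [tjunr], [fin] → 2.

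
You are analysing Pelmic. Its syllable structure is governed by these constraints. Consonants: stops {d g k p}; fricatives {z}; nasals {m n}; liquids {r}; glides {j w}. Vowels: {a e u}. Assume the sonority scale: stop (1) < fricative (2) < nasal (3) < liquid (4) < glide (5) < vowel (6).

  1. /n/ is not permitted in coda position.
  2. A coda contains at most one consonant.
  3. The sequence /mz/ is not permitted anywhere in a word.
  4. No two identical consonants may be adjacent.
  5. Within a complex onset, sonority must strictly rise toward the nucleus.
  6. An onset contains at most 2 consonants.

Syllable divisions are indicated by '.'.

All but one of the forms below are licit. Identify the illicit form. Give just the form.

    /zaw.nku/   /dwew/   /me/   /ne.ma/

/zaw.nku/ — violates constraint 5: syllable 2 onset /nk/: /n/ (nasal, 3) → /k/ (stop, 1) does not rise → illicit
/dwew/ — σ1 onset /dw/ (1→5 rises), coda /w/ ok → licit
/me/ — σ1 onset /m/, coda /∅/ ok → licit
/ne.ma/ — σ1 onset /n/, coda /∅/ ok; σ2 onset /m/, coda /∅/ ok → licit

/zaw.nku/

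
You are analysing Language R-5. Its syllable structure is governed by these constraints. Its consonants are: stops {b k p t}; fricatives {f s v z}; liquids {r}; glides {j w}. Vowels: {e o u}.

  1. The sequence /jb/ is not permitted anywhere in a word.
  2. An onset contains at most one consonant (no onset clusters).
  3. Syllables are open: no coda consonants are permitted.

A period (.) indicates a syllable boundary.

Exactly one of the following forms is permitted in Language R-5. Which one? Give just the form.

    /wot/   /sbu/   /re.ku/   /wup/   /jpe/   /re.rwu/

/re.ku/

/wot/ — violates constraint 3: syllable 1 coda /t/ has 1 consonant (> 0) → not permitted
/sbu/ — violates constraint 2: syllable 1 onset /sb/ has 2 consonants (> 1) → not permitted
/re.ku/ — σ1 onset /r/, coda /∅/ ok; σ2 onset /k/, coda /∅/ ok → permitted
/wup/ — violates constraint 3: syllable 1 coda /p/ has 1 consonant (> 0) → not permitted
/jpe/ — violates constraint 2: syllable 1 onset /jp/ has 2 consonants (> 1) → not permitted
/re.rwu/ — violates constraint 2: syllable 2 onset /rw/ has 2 consonants (> 1) → not permitted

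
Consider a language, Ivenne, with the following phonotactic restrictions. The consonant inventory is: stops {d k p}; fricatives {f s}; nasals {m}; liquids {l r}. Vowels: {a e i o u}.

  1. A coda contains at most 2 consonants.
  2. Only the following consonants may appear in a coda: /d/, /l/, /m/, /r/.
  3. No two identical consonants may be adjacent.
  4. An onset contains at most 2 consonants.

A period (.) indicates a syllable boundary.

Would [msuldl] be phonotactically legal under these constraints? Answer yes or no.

[msuldl] — violates constraint 1: syllable 1 coda /ldl/ has 3 consonants (> 2) → phonotactically illegal

no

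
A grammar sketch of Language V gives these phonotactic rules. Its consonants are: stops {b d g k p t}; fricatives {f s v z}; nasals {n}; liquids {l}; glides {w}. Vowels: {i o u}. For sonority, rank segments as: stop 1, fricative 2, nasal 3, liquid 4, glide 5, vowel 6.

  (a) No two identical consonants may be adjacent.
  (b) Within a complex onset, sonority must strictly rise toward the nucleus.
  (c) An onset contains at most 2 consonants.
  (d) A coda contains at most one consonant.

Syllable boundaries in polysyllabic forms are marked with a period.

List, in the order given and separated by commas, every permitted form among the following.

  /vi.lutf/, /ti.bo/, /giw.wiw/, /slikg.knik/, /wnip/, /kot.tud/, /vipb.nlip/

/vi.lutf/ — violates constraint (d): syllable 2 coda /tf/ has 2 consonants (> 1) → not permitted
/ti.bo/ — σ1 onset /t/, coda /∅/ ok; σ2 onset /b/, coda /∅/ ok → permitted
/giw.wiw/ — violates constraint (a): adjacent identical consonants /ww/ → not permitted
/slikg.knik/ — violates constraint (d): syllable 1 coda /kg/ has 2 consonants (> 1) → not permitted
/wnip/ — violates constraint (b): syllable 1 onset /wn/: /w/ (glide, 5) → /n/ (nasal, 3) does not rise → not permitted
/kot.tud/ — violates constraint (a): adjacent identical consonants /tt/ → not permitted
/vipb.nlip/ — violates constraint (d): syllable 1 coda /pb/ has 2 consonants (> 1) → not permitted

/ti.bo/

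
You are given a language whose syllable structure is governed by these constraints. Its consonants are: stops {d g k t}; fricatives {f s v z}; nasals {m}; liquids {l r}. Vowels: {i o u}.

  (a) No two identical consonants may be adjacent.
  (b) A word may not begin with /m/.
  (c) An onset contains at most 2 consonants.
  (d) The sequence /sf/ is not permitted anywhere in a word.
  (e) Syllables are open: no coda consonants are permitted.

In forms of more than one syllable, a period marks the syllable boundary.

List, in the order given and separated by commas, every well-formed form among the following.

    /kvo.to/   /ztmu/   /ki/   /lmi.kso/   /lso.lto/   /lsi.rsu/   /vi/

/kvo.to/ — σ1 onset /kv/ (2C), coda /∅/ ok; σ2 onset /t/, coda /∅/ ok → well-formed
/ztmu/ — violates constraint (c): syllable 1 onset /ztm/ has 3 consonants (> 2) → ill-formed
/ki/ — σ1 onset /k/, coda /∅/ ok → well-formed
/lmi.kso/ — σ1 onset /lm/ (2C), coda /∅/ ok; σ2 onset /ks/ (2C), coda /∅/ ok → well-formed
/lso.lto/ — σ1 onset /ls/ (2C), coda /∅/ ok; σ2 onset /lt/ (2C), coda /∅/ ok → well-formed
/lsi.rsu/ — σ1 onset /ls/ (2C), coda /∅/ ok; σ2 onset /rs/ (2C), coda /∅/ ok → well-formed
/vi/ — σ1 onset /v/, coda /∅/ ok → well-formed

/kvo.to/, /ki/, /lmi.kso/, /lso.lto/, /lsi.rsu/, /vi/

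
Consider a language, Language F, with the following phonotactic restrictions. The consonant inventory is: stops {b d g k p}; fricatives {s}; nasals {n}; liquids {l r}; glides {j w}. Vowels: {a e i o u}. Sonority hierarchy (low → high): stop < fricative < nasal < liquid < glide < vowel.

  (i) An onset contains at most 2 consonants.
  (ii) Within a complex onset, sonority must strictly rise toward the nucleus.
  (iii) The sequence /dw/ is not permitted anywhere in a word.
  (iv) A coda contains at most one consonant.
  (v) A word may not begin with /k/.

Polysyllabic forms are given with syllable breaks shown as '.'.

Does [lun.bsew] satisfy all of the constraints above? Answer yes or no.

yes

[lun.bsew] — σ1 onset /l/, coda /n/ ok; σ2 onset /bs/ (1→2 rises), coda /w/ ok → well-formed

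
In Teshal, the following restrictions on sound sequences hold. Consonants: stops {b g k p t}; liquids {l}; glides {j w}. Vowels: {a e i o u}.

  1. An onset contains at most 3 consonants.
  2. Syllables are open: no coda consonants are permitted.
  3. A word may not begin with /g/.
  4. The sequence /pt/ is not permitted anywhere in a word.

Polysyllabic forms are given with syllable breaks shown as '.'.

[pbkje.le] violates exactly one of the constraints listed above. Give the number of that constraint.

1

[pbkje.le]: syllable 1 onset /pbkj/ has 4 consonants (> 3).
This is a violation of constraint 1: "An onset contains at most 3 consonants."
The remaining constraints (2, 3, 4) are satisfied.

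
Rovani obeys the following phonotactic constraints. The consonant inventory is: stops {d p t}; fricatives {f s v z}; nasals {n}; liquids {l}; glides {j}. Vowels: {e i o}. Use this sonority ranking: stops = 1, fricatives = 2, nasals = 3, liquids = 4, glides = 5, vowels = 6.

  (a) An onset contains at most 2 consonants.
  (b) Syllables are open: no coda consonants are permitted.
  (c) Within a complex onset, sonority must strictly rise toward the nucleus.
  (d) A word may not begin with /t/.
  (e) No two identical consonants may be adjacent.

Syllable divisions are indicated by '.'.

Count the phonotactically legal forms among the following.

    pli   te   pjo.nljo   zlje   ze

2

pli — σ1 onset /pl/ (1→4 rises), coda /∅/ ok → phonotactically legal
te — violates constraint (d): word begins with /t/ → phonotactically illegal
pjo.nljo — violates constraint (a): syllable 2 onset /nlj/ has 3 consonants (> 2) → phonotactically illegal
zlje — violates constraint (a): syllable 1 onset /zlj/ has 3 consonants (> 2) → phonotactically illegal
ze — σ1 onset /z/, coda /∅/ ok → phonotactically legal
Phonotactically legal: pli, ze → 2.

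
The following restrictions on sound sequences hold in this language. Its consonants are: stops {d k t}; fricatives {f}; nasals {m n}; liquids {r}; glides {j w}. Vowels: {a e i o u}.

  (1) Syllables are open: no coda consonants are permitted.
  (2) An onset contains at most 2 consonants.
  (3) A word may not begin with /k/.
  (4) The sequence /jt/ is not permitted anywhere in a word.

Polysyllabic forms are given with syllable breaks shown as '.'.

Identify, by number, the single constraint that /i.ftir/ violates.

/i.ftir/: syllable 2 coda /r/ has 1 consonant (> 0).
This is a violation of constraint 1: "Syllables are open: no coda consonants are permitted."
The remaining constraints (2, 3, 4) are satisfied.

1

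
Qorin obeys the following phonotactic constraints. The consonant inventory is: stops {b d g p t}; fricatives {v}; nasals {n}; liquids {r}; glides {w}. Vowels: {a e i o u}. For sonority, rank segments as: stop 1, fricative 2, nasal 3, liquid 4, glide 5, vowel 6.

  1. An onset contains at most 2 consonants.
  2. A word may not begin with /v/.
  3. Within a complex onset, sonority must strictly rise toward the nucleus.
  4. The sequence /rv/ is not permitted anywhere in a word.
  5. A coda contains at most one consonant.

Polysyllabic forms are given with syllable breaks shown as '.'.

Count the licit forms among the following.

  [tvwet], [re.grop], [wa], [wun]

3

[tvwet] — violates constraint 1: syllable 1 onset /tvw/ has 3 consonants (> 2) → illicit
[re.grop] — σ1 onset /r/, coda /∅/ ok; σ2 onset /gr/ (1→4 rises), coda /p/ ok → licit
[wa] — σ1 onset /w/, coda /∅/ ok → licit
[wun] — σ1 onset /w/, coda /n/ ok → licit
Licit: [re.grop], [wa], [wun] → 3.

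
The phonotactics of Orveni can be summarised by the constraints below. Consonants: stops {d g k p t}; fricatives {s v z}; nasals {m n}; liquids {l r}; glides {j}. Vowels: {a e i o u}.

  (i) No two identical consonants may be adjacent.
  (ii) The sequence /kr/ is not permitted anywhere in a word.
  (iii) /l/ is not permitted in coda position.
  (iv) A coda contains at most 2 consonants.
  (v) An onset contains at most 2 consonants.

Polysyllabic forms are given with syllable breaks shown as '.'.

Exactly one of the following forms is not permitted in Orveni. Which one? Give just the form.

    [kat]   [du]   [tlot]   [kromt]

[kromt]

[kat] — σ1 onset /k/, coda /t/ ok → permitted
[du] — σ1 onset /d/, coda /∅/ ok → permitted
[tlot] — σ1 onset /tl/ (2C), coda /t/ ok → permitted
[kromt] — violates constraint (ii): contains banned sequence /kr/ → not permitted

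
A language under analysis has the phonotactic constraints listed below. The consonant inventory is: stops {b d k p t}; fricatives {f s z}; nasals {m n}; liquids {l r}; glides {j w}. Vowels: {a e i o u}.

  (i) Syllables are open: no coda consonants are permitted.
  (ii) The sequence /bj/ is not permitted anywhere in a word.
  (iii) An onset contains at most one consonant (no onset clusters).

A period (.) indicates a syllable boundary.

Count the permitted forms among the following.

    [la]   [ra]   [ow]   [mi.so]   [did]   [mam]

3

[la] — σ1 onset /l/, coda /∅/ ok → permitted
[ra] — σ1 onset /r/, coda /∅/ ok → permitted
[ow] — violates constraint (i): syllable 1 coda /w/ has 1 consonant (> 0) → not permitted
[mi.so] — σ1 onset /m/, coda /∅/ ok; σ2 onset /s/, coda /∅/ ok → permitted
[did] — violates constraint (i): syllable 1 coda /d/ has 1 consonant (> 0) → not permitted
[mam] — violates constraint (i): syllable 1 coda /m/ has 1 consonant (> 0) → not permitted
Permitted: [la], [ra], [mi.so] → 3.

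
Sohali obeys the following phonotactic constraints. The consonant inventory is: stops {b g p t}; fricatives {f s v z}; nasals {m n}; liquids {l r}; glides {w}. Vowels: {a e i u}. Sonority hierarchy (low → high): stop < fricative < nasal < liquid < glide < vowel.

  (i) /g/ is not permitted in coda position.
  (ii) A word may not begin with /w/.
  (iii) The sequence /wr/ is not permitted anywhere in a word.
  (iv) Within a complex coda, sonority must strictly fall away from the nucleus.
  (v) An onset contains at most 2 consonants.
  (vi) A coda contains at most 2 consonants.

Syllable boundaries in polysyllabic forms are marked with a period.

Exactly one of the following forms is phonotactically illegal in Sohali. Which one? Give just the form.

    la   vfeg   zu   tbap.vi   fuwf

la — σ1 onset /l/, coda /∅/ ok → phonotactically legal
vfeg — violates constraint (i): syllable 1 coda contains /g/ → phonotactically illegal
zu — σ1 onset /z/, coda /∅/ ok → phonotactically legal
tbap.vi — σ1 onset /tb/ (2C), coda /p/ ok; σ2 onset /v/, coda /∅/ ok → phonotactically legal
fuwf — σ1 onset /f/, coda /wf/ (5→2 falls) ok → phonotactically legal

vfeg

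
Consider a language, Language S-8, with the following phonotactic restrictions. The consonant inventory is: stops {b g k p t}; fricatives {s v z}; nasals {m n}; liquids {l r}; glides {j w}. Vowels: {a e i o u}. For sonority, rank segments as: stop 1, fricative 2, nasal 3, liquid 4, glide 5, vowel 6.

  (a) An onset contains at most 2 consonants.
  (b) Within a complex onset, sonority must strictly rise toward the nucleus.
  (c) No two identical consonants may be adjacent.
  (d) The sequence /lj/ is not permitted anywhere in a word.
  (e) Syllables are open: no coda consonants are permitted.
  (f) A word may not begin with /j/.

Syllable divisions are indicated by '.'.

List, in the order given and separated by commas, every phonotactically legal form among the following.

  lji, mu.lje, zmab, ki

ki

lji — violates constraint (d): contains banned sequence /lj/ → phonotactically illegal
mu.lje — violates constraint (d): contains banned sequence /lj/ → phonotactically illegal
zmab — violates constraint (e): syllable 1 coda /b/ has 1 consonant (> 0) → phonotactically illegal
ki — σ1 onset /k/, coda /∅/ ok → phonotactically legal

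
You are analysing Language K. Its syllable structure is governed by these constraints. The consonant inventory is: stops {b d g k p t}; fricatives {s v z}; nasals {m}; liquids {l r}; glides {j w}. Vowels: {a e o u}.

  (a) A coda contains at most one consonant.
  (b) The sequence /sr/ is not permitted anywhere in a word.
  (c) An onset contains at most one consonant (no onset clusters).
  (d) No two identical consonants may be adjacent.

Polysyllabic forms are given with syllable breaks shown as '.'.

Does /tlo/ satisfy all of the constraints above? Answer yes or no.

no

/tlo/ — violates constraint (c): syllable 1 onset /tl/ has 2 consonants (> 1) → illicit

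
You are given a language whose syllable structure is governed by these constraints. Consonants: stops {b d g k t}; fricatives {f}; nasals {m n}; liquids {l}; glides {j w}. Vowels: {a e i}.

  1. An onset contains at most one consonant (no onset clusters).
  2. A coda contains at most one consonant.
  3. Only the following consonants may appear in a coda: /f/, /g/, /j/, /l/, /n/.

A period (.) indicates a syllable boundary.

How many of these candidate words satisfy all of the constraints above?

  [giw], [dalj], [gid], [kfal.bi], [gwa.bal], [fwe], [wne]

0

[giw] — violates constraint 3: syllable 1 coda contains /w/, which is not a licensed coda consonant → phonotactically illegal
[dalj] — violates constraint 2: syllable 1 coda /lj/ has 2 consonants (> 1) → phonotactically illegal
[gid] — violates constraint 3: syllable 1 coda contains /d/, which is not a licensed coda consonant → phonotactically illegal
[kfal.bi] — violates constraint 1: syllable 1 onset /kf/ has 2 consonants (> 1) → phonotactically illegal
[gwa.bal] — violates constraint 1: syllable 1 onset /gw/ has 2 consonants (> 1) → phonotactically illegal
[fwe] — violates constraint 1: syllable 1 onset /fw/ has 2 consonants (> 1) → phonotactically illegal
[wne] — violates constraint 1: syllable 1 onset /wn/ has 2 consonants (> 1) → phonotactically illegal
No form is phonotactically legal → 0.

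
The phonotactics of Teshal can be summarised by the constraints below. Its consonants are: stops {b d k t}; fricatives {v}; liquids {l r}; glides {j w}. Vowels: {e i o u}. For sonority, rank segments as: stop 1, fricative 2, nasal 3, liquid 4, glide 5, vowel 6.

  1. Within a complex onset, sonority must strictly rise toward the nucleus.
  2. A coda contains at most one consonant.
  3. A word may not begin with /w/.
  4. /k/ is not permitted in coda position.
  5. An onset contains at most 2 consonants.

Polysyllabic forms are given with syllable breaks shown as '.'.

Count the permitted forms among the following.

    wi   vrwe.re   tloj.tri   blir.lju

wi — violates constraint 3: word begins with /w/ → not permitted
vrwe.re — violates constraint 5: syllable 1 onset /vrw/ has 3 consonants (> 2) → not permitted
tloj.tri — σ1 onset /tl/ (1→4 rises), coda /j/ ok; σ2 onset /tr/ (1→4 rises), coda /∅/ ok → permitted
blir.lju — σ1 onset /bl/ (1→4 rises), coda /r/ ok; σ2 onset /lj/ (4→5 rises), coda /∅/ ok → permitted
Permitted: tloj.tri, blir.lju → 2.

2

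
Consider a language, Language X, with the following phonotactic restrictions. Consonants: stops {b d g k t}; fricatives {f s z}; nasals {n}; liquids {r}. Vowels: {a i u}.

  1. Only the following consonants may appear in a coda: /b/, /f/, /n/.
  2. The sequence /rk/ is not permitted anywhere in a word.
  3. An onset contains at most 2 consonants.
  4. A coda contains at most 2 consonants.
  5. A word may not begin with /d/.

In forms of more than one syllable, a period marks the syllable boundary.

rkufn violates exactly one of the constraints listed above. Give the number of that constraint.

rkufn: contains banned sequence /rk/.
This is a violation of constraint 2: "The sequence /rk/ is not permitted anywhere in a word."
The remaining constraints (1, 3, 4, 5) are satisfied.

2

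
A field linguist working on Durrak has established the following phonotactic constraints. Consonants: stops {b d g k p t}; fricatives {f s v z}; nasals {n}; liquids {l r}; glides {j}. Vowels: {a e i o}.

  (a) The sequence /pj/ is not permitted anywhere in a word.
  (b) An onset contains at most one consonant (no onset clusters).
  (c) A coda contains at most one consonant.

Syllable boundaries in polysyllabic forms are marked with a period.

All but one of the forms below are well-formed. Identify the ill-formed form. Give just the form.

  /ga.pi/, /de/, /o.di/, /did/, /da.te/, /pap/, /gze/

/ga.pi/ — σ1 onset /g/, coda /∅/ ok; σ2 onset /p/, coda /∅/ ok → well-formed
/de/ — σ1 onset /d/, coda /∅/ ok → well-formed
/o.di/ — σ1 onset /∅/, coda /∅/ ok; σ2 onset /d/, coda /∅/ ok → well-formed
/did/ — σ1 onset /d/, coda /d/ ok → well-formed
/da.te/ — σ1 onset /d/, coda /∅/ ok; σ2 onset /t/, coda /∅/ ok → well-formed
/pap/ — σ1 onset /p/, coda /p/ ok → well-formed
/gze/ — violates constraint (b): syllable 1 onset /gz/ has 2 consonants (> 1) → ill-formed

/gze/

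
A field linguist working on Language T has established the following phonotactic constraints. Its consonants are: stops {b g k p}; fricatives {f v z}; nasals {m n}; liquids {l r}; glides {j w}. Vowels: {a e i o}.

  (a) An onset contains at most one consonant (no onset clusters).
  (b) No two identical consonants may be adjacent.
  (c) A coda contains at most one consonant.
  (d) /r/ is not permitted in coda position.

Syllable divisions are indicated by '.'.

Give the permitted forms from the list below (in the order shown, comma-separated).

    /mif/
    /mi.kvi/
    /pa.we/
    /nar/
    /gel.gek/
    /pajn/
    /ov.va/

/mif/ — σ1 onset /m/, coda /f/ ok → permitted
/mi.kvi/ — violates constraint (a): syllable 2 onset /kv/ has 2 consonants (> 1) → not permitted
/pa.we/ — σ1 onset /p/, coda /∅/ ok; σ2 onset /w/, coda /∅/ ok → permitted
/nar/ — violates constraint (d): syllable 1 coda contains /r/ → not permitted
/gel.gek/ — σ1 onset /g/, coda /l/ ok; σ2 onset /g/, coda /k/ ok → permitted
/pajn/ — violates constraint (c): syllable 1 coda /jn/ has 2 consonants (> 1) → not permitted
/ov.va/ — violates constraint (b): adjacent identical consonants /vv/ → not permitted

/mif/, /pa.we/, /gel.gek/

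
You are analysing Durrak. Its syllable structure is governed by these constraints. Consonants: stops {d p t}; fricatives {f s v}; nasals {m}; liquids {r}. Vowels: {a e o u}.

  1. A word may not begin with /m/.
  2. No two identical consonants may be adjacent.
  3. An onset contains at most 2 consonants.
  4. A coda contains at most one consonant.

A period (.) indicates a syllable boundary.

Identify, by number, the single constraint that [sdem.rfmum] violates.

3

[sdem.rfmum]: syllable 2 onset /rfm/ has 3 consonants (> 2).
This is a violation of constraint 3: "An onset contains at most 2 consonants."
The remaining constraints (1, 2, 4) are satisfied.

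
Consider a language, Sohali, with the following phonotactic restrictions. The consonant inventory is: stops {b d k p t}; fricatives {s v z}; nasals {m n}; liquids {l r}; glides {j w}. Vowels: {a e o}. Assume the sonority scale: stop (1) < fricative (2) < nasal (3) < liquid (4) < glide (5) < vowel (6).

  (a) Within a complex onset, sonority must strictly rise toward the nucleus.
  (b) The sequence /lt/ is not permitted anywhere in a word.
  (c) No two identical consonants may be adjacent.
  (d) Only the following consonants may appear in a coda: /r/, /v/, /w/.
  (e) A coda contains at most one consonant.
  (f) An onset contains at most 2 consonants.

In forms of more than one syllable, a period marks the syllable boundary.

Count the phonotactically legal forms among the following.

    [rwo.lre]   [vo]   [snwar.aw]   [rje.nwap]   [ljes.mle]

[rwo.lre] — violates constraint (a): syllable 2 onset /lr/: /l/ (liquid, 4) → /r/ (liquid, 4) does not rise → phonotactically illegal
[vo] — σ1 onset /v/, coda /∅/ ok → phonotactically legal
[snwar.aw] — violates constraint (f): syllable 1 onset /snw/ has 3 consonants (> 2) → phonotactically illegal
[rje.nwap] — violates constraint (d): syllable 2 coda contains /p/, which is not a licensed coda consonant → phonotactically illegal
[ljes.mle] — violates constraint (d): syllable 1 coda contains /s/, which is not a licensed coda consonant → phonotactically illegal
Phonotactically legal: [vo] → 1.

1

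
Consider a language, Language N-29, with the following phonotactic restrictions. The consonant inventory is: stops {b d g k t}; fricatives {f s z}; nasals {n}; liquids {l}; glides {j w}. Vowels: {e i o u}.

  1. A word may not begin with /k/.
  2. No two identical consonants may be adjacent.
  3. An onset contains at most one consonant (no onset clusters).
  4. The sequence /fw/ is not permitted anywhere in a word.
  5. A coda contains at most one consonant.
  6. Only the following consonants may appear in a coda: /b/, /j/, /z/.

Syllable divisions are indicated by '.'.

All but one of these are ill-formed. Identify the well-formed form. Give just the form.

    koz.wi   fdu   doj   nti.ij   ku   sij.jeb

koz.wi — violates constraint 1: word begins with /k/ → ill-formed
fdu — violates constraint 3: syllable 1 onset /fd/ has 2 consonants (> 1) → ill-formed
doj — σ1 onset /d/, coda /j/ ok → well-formed
nti.ij — violates constraint 3: syllable 1 onset /nt/ has 2 consonants (> 1) → ill-formed
ku — violates constraint 1: word begins with /k/ → ill-formed
sij.jeb — violates constraint 2: adjacent identical consonants /jj/ → ill-formed

doj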